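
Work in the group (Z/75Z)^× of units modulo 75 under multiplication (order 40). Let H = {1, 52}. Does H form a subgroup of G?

52 ∈ H but its inverse 13 ∉ H, so H is not a subgroup.

No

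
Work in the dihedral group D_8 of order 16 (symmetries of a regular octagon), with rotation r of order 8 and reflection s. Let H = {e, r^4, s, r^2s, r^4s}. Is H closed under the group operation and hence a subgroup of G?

No

|H| = 5 does not divide |G| = 16, so by Lagrange H is not a subgroup.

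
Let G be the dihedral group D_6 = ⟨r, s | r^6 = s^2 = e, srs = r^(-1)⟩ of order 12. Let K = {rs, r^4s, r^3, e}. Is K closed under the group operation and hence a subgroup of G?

Yes

|K| = 4 divides |G| = 12, consistent with Lagrange.
K contains the identity, every element's inverse is in K, and K is closed under ·: it is a subgroup.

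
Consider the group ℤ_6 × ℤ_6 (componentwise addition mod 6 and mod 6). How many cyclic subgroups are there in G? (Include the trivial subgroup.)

20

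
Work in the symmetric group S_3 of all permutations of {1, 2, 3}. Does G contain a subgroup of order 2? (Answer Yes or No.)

2 | 6. A subgroup of order 2 is {e, (1 2)}.

Yes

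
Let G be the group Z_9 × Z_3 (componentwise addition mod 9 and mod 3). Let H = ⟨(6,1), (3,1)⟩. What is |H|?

|⟨(6,1)⟩| = 3 and |⟨(3,1)⟩| = 3, so |H| is a multiple of lcm(3, 3) = 3 and divides |G| = 27.
Closing under the operation: H = {(0,0), (0,1), (0,2), (3,0), (3,1), (3,2), (6,0), (6,1), (6,2)}, so |H| = 9.

9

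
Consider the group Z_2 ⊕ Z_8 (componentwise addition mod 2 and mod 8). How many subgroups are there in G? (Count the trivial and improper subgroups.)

11

|G| = 16, so by Lagrange every subgroup order divides 16. Divisors: 1, 2, 4, 8, 16.
Subgroups by order — order 1: 1; order 2: 3; order 4: 3; order 8: 3; order 16: 1.
Total: 1 + 3 + 3 + 3 + 1 = 11.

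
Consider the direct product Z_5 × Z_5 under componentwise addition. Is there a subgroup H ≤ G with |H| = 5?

Yes

5 | 25. A subgroup of order 5 is {(0,0), (0,1), (0,2), (0,3), (0,4)}.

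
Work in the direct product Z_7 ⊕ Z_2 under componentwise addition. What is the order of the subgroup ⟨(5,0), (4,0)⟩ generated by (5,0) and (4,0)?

7

|⟨(5,0)⟩| = 7 and |⟨(4,0)⟩| = 7, so |H| is a multiple of lcm(7, 7) = 7 and divides |G| = 14.
Closing under the operation: H = {(0,0), (1,0), (2,0), (3,0), (4,0), (5,0), (6,0)}, so |H| = 7.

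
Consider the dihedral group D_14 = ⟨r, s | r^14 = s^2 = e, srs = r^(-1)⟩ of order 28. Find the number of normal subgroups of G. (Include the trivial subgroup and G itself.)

G has 28 subgroups. Checking conjugation-invariance by order — order 1: 1/1 normal; order 2: 1/15 normal; order 4: 0/7 normal; order 7: 1/1 normal; order 14: 3/3 normal; order 28: 1/1 normal.
Total normal subgroups: 7.

7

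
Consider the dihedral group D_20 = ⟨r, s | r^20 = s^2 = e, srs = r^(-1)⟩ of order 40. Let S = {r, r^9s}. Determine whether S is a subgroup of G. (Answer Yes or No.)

No

The identity e ∉ S, so S is not a subgroup.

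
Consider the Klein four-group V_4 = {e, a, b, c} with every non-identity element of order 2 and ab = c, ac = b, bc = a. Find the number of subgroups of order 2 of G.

|G| = 4 and 2 | 4, so subgroups of order 2 are possible by Lagrange.
The subgroups of order 2 are: {e, a}; {e, b}; {e, c}.
So G has 3 subgroups of order 2.

3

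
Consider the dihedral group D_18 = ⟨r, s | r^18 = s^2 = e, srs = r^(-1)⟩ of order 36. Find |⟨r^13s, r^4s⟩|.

|⟨r^13s⟩| = 2 and |⟨r^4s⟩| = 2, so |H| is a multiple of lcm(2, 2) = 2 and divides |G| = 36.
Closing under the operation: H = {e, r^9, r^4s, r^13s}, so |H| = 4.

4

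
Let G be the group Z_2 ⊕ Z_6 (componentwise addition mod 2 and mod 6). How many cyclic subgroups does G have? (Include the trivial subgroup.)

8

Each element a generates a cyclic subgroup ⟨a⟩; distinct elements may generate the same one (a cyclic group of order d has φ(d) generators).
Cyclic subgroups by order — order 1: 1; order 2: 3; order 3: 1; order 6: 3.
Total: 8.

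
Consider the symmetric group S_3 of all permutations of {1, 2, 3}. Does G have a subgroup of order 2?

Yes

2 | 6. A subgroup of order 2 is {e, (1 2)}.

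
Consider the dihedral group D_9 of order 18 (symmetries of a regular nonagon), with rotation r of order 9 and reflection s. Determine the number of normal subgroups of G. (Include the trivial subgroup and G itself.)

4

G has 16 subgroups. Checking conjugation-invariance by order — order 1: 1/1 normal; order 2: 0/9 normal; order 3: 1/1 normal; order 6: 0/3 normal; order 9: 1/1 normal; order 18: 1/1 normal.
Total normal subgroups: 4.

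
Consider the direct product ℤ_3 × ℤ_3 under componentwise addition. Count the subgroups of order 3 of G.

|G| = 9 and 3 | 9, so subgroups of order 3 are possible by Lagrange.
The subgroups of order 3 are: {(0,0), (0,1), (0,2)}; {(0,0), (1,0), (2,0)}; {(0,0), (1,1), (2,2)}; {(0,0), (1,2), (2,1)}.
So G has 4 subgroups of order 3.

4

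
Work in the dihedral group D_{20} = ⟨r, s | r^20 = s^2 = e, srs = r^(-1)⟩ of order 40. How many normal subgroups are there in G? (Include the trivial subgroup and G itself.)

G has 48 subgroups. Checking conjugation-invariance by order — order 1: 1/1 normal; order 2: 1/21 normal; order 4: 1/11 normal; order 5: 1/1 normal; order 8: 0/5 normal; order 10: 1/5 normal; order 20: 3/3 normal; order 40: 1/1 normal.
Total normal subgroups: 9.

9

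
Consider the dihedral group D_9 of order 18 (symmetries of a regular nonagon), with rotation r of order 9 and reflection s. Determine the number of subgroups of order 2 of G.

9

|G| = 18 and 2 | 18, so subgroups of order 2 are possible by Lagrange.
The subgroups of order 2 are: {e, r^2s}; {e, r^3s}; {e, r^4s}; {e, r^5s}; … (9 in all).
So G has 9 subgroups of order 2.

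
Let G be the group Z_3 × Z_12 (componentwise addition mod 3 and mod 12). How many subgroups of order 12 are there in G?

|G| = 36 and 12 | 36, so subgroups of order 12 are possible by Lagrange.
The subgroups of order 12 are: {(0,0), (0,1), (0,2), (0,3), (0,4), (0,5), (0,6), (0,7), (0,8), (0,9), (0,10), (0,11)}; {(0,0), (0,3), (0,6), (0,9), (1,0), (1,3), (1,6), (1,9), (2,0), (2,3), (2,6), (2,9)}; {(0,0), (0,3), (0,6), (0,9), (1,1), (1,4), (1,7), (1,10), (2,2), (2,5), (2,8), (2,11)}; {(0,0), (0,3), (0,6), (0,9), (1,2), (1,5), (1,8), (1,11), (2,1), (2,4), (2,7), (2,10)}.
So G has 4 subgroups of order 12.

4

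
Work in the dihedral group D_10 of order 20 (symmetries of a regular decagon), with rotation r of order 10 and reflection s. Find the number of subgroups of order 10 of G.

3

|G| = 20 and 10 | 20, so subgroups of order 10 are possible by Lagrange.
The subgroups of order 10 are: {e, r, r^2, r^3, r^4, r^5, r^6, r^7, r^8, r^9}; {e, r^2, r^4, r^6, r^8, s, r^2s, r^4s, r^6s, r^8s}; {e, r^2, r^4, r^6, r^8, rs, r^3s, r^5s, r^7s, r^9s}.
So G has 3 subgroups of order 10.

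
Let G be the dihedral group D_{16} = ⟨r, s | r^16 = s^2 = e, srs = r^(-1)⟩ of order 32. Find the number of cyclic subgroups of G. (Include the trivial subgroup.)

21

A cyclic subgroup of order d is generated by each of its φ(d) elements of order d, so the cyclic subgroups of order d number (#elements of order d)/φ(d).
Cyclic subgroups by order — order 1: 1; order 2: 17; order 4: 1; order 8: 1; order 16: 1.
Total: 21.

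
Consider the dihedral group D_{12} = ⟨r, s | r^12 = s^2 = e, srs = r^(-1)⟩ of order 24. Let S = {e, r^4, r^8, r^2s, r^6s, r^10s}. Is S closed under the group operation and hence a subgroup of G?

|S| = 6 divides |G| = 24, consistent with Lagrange.
S contains the identity, every element's inverse is in S, and S is closed under ·: it is a subgroup.

Yes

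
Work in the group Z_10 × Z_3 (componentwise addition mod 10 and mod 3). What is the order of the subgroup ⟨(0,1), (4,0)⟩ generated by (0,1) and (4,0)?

|⟨(0,1)⟩| = 3 and |⟨(4,0)⟩| = 5, so |H| is a multiple of lcm(3, 5) = 15 and divides |G| = 30.
Closing under the operation: H = {(0,0), (0,1), (0,2), (2,0), (2,1), (2,2), (4,0), (4,1), (4,2), (6,0), (6,1), (6,2), (8,0), (8,1), (8,2)}, so |H| = 15.

15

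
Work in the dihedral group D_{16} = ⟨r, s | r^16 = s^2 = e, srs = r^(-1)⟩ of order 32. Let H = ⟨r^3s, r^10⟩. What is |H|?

|⟨r^3s⟩| = 2 and |⟨r^10⟩| = 8, so |H| is a multiple of lcm(2, 8) = 8 and divides |G| = 32.
Closing under the operation: H = {e, r^2, r^4, r^6, r^8, r^10, r^12, r^14, rs, r^3s, r^5s, r^7s, r^9s, r^11s, r^13s, r^15s}, so |H| = 16.

16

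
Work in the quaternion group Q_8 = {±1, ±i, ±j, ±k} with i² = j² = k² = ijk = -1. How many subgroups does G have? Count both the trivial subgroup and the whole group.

6

|G| = 8, so by Lagrange every subgroup order divides 8. Divisors: 1, 2, 4, 8.
Subgroups by order — order 1: 1; order 2: 1; order 4: 3; order 8: 1.
Total: 1 + 1 + 3 + 1 = 6.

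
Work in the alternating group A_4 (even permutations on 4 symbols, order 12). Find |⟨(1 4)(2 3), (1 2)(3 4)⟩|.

4

|⟨(1 4)(2 3)⟩| = 2 and |⟨(1 2)(3 4)⟩| = 2, so |H| is a multiple of lcm(2, 2) = 2 and divides |G| = 12.
Closing under the operation: H = {e, (1 2)(3 4), (1 3)(2 4), (1 4)(2 3)}, so |H| = 4.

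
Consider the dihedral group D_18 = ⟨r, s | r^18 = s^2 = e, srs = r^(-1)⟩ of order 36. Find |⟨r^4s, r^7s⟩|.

12

|⟨r^4s⟩| = 2 and |⟨r^7s⟩| = 2, so |H| is a multiple of lcm(2, 2) = 2 and divides |G| = 36.
Closing under the operation: H = {e, r^3, r^6, r^9, r^12, r^15, rs, r^4s, r^7s, r^10s, r^13s, r^16s}, so |H| = 12.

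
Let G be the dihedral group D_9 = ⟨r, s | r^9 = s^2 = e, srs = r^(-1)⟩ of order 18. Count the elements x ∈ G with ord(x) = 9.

The elements of order 9 are: r, r^2, r^4, r^5, r^7, r^8.
That's 6.

6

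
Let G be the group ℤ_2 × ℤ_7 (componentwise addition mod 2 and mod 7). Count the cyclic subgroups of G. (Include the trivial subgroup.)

4

Each element a generates a cyclic subgroup ⟨a⟩; distinct elements may generate the same one (a cyclic group of order d has φ(d) generators).
Cyclic subgroups by order — order 1: 1; order 2: 1; order 7: 1; order 14: 1.
Total: 4.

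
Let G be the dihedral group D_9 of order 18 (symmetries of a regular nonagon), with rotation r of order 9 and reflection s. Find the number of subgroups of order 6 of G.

|G| = 18 and 6 | 18, so subgroups of order 6 are possible by Lagrange.
The subgroups of order 6 are: {e, r^3, r^6, r^2s, r^5s, r^8s}; {e, r^3, r^6, s, r^3s, r^6s}; {e, r^3, r^6, rs, r^4s, r^7s}.
So G has 3 subgroups of order 6.

3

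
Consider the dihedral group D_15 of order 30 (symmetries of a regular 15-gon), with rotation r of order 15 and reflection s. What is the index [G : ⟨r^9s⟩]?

|⟨r^9s⟩| = 2 and |G| = 30.
By Lagrange, [G : H] = |G|/|H| = 30/2 = 15.

15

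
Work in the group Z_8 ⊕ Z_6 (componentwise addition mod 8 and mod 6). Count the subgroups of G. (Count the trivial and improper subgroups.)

22

|G| = 48, so by Lagrange every subgroup order divides 48. Divisors: 1, 2, 3, 4, 6, 8, 12, 16, 24, 48.
Subgroups by order — order 1: 1; order 2: 3; order 3: 1; order 4: 3; order 6: 3; order 8: 3; order 12: 3; order 16: 1; order 24: 3; order 48: 1.
Total: 1 + 3 + 1 + 3 + 3 + 3 + 3 + 1 + 3 + 1 = 22.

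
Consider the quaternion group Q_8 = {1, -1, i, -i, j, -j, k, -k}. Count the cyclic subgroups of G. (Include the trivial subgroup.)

Group the elements of G by the cyclic subgroup they generate; each cyclic subgroup of order d accounts for φ(d) elements.
Cyclic subgroups by order — order 1: 1; order 2: 1; order 4: 3.
Total: 5.

5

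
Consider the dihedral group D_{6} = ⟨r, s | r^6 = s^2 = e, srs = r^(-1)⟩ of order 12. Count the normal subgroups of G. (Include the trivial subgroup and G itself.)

G has 16 subgroups. Checking conjugation-invariance by order — order 1: 1/1 normal; order 2: 1/7 normal; order 3: 1/1 normal; order 4: 0/3 normal; order 6: 3/3 normal; order 12: 1/1 normal.
Total normal subgroups: 7.

7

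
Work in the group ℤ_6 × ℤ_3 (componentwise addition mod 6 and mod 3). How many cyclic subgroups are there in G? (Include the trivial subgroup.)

10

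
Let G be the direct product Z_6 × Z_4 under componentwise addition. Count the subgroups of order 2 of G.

3

|G| = 24 and 2 | 24, so subgroups of order 2 are possible by Lagrange.
The subgroups of order 2 are: {(0,0), (0,2)}; {(0,0), (3,0)}; {(0,0), (3,2)}.
So G has 3 subgroups of order 2.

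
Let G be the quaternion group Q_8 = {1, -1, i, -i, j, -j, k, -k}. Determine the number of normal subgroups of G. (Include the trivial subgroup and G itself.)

6

G has 6 subgroups. Checking conjugation-invariance by order — order 1: 1/1 normal; order 2: 1/1 normal; order 4: 3/3 normal; order 8: 1/1 normal.
Total normal subgroups: 6.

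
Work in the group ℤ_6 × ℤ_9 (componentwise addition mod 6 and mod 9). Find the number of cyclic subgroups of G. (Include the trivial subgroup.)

A cyclic subgroup of order d is generated by each of its φ(d) elements of order d, so the cyclic subgroups of order d number (#elements of order d)/φ(d).
Cyclic subgroups by order — order 1: 1; order 2: 1; order 3: 4; order 6: 4; order 9: 3; order 18: 3.
Total: 16.

16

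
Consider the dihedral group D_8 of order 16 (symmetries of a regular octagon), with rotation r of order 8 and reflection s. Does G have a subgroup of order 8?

8 | 16. A subgroup of order 8 is {e, r, r^2, r^3, r^4, r^5, r^6, r^7}.

Yes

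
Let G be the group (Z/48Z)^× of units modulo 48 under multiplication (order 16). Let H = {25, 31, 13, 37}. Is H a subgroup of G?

The identity 1 ∉ H, so H is not a subgroup.

No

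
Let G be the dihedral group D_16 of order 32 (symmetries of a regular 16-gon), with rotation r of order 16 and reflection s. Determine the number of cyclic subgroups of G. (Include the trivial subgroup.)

Group the elements of G by the cyclic subgroup they generate; each cyclic subgroup of order d accounts for φ(d) elements.
Cyclic subgroups by order — order 1: 1; order 2: 17; order 4: 1; order 8: 1; order 16: 1.
Total: 21.

21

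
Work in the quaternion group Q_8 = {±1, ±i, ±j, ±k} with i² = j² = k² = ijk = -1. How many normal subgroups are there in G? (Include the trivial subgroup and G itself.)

6

G has 6 subgroups. Checking conjugation-invariance by order — order 1: 1/1 normal; order 2: 1/1 normal; order 4: 3/3 normal; order 8: 1/1 normal.
Total normal subgroups: 6.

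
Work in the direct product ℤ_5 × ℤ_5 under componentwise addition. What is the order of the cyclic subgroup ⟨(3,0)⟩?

The order of (3,0) in Z_5 × Z_5 is lcm(ord(3) in Z_5, ord(0) in Z_5).
ord(3) = 5 and ord(0) = 1, so |⟨(3,0)⟩| = lcm(5, 1) = 5.

5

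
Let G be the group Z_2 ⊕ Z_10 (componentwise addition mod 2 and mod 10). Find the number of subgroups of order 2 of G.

|G| = 20 and 2 | 20, so subgroups of order 2 are possible by Lagrange.
The subgroups of order 2 are: {(0,0), (0,5)}; {(0,0), (1,0)}; {(0,0), (1,5)}.
So G has 3 subgroups of order 2.

3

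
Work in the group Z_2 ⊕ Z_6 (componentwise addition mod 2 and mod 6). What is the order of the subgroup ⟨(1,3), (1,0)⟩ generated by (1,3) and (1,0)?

4

|⟨(1,3)⟩| = 2 and |⟨(1,0)⟩| = 2, so |H| is a multiple of lcm(2, 2) = 2 and divides |G| = 12.
Closing under the operation: H = {(0,0), (0,3), (1,0), (1,3)}, so |H| = 4.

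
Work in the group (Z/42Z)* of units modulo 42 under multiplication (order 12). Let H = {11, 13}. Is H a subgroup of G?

No

The identity 1 ∉ H, so H is not a subgroup.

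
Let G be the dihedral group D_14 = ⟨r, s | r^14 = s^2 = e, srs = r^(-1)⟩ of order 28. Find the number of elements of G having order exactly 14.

The elements of order 14 are: r, r^3, r^5, r^9, r^11, r^13.
That's 6.

6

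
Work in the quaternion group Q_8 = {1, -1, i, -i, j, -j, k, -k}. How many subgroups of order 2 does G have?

1

|G| = 8 and 2 | 8, so subgroups of order 2 are possible by Lagrange.
The subgroups of order 2 are: {1, -1}.
So G has 1 subgroup of order 2.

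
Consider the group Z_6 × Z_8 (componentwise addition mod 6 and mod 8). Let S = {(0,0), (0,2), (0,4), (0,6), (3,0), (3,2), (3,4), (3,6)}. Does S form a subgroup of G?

Yes

|S| = 8 divides |G| = 48, consistent with Lagrange.
S contains the identity, every element's inverse is in S, and S is closed under +: it is a subgroup.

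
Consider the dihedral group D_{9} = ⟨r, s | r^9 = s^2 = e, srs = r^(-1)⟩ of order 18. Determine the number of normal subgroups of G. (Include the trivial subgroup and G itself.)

4

G has 16 subgroups. Checking conjugation-invariance by order — order 1: 1/1 normal; order 2: 0/9 normal; order 3: 1/1 normal; order 6: 0/3 normal; order 9: 1/1 normal; order 18: 1/1 normal.
Total normal subgroups: 4.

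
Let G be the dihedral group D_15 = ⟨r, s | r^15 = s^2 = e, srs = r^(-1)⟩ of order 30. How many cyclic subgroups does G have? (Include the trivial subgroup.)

Group the elements of G by the cyclic subgroup they generate; each cyclic subgroup of order d accounts for φ(d) elements.
Cyclic subgroups by order — order 1: 1; order 2: 15; order 3: 1; order 5: 1; order 15: 1.
Total: 19.

19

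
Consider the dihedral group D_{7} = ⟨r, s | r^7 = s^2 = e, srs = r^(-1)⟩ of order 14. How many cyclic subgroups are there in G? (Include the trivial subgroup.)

A cyclic subgroup of order d is generated by each of its φ(d) elements of order d, so the cyclic subgroups of order d number (#elements of order d)/φ(d).
Cyclic subgroups by order — order 1: 1; order 2: 7; order 7: 1.
Total: 9.

9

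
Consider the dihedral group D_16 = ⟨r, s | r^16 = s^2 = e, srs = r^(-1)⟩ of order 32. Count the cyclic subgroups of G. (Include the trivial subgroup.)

A cyclic subgroup of order d is generated by each of its φ(d) elements of order d, so the cyclic subgroups of order d number (#elements of order d)/φ(d).
Cyclic subgroups by order — order 1: 1; order 2: 17; order 4: 1; order 8: 1; order 16: 1.
Total: 21.

21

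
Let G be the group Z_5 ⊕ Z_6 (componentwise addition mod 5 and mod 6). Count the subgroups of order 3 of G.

|G| = 30 and 3 | 30, so subgroups of order 3 are possible by Lagrange.
The subgroups of order 3 are: {(0,0), (0,2), (0,4)}.
So G has 1 subgroup of order 3.

1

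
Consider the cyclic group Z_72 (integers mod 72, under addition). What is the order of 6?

12

In Z_72, the order of an element a is n/gcd(a, n).
gcd(6, 72) = 6, so |⟨6⟩| = 72/6 = 12.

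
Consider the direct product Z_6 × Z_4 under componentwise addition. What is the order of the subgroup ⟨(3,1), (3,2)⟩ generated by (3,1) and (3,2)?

8

|⟨(3,1)⟩| = 4 and |⟨(3,2)⟩| = 2, so |H| is a multiple of lcm(4, 2) = 4 and divides |G| = 24.
Closing under the operation: H = {(0,0), (0,1), (0,2), (0,3), (3,0), (3,1), (3,2), (3,3)}, so |H| = 8.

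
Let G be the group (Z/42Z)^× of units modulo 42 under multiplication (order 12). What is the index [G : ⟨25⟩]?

|⟨25⟩| = 3 and |G| = 12.
By Lagrange, [G : H] = |G|/|H| = 12/3 = 4.

4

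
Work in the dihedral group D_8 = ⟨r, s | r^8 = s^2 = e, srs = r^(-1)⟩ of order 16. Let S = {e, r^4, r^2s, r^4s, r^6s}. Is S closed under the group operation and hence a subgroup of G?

|S| = 5 does not divide |G| = 16, so by Lagrange S is not a subgroup.

No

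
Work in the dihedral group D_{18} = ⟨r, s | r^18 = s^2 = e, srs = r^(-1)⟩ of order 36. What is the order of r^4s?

2

Computing powers of r^4s: the smallest k with (r^4s)^k = e is k = 2.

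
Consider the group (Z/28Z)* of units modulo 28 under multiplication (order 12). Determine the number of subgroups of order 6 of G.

3

|G| = 12 and 6 | 12, so subgroups of order 6 are possible by Lagrange.
The subgroups of order 6 are: {1, 9, 11, 15, 23, 25}; {1, 5, 9, 13, 17, 25}; {1, 3, 9, 19, 25, 27}.
So G has 3 subgroups of order 6.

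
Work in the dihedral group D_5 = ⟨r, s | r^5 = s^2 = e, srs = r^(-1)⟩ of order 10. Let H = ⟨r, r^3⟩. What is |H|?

|⟨r⟩| = 5 and |⟨r^3⟩| = 5, so |H| is a multiple of lcm(5, 5) = 5 and divides |G| = 10.
Closing under the operation: H = {e, r, r^2, r^3, r^4}, so |H| = 5.

5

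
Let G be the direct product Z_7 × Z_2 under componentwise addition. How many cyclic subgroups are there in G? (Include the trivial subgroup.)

4

Group the elements of G by the cyclic subgroup they generate; each cyclic subgroup of order d accounts for φ(d) elements.
Cyclic subgroups by order — order 1: 1; order 2: 1; order 7: 1; order 14: 1.
Total: 4.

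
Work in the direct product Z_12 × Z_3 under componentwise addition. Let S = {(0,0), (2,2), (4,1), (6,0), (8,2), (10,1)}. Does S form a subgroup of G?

Yes

|S| = 6 divides |G| = 36, consistent with Lagrange.
S contains the identity, every element's inverse is in S, and S is closed under +: it is a subgroup.
In fact S = ⟨(10,1)⟩.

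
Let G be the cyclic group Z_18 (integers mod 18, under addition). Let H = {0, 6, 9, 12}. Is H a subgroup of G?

|H| = 4 does not divide |G| = 18, so by Lagrange H is not a subgroup.

No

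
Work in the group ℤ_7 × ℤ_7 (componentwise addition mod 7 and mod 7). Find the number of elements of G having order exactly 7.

48

An element (a,b) has order lcm(ord(a), ord(b)); count pairs with lcm equal to 7.
Enumerating gives 48 such elements.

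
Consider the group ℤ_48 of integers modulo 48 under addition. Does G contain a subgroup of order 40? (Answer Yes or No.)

No

40 does not divide |G| = 48, so by Lagrange no subgroup of order 40 exists.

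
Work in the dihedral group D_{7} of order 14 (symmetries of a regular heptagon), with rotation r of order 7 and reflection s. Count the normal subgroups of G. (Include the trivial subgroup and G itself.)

3

G has 10 subgroups. Checking conjugation-invariance by order — order 1: 1/1 normal; order 2: 0/7 normal; order 7: 1/1 normal; order 14: 1/1 normal.
Total normal subgroups: 3.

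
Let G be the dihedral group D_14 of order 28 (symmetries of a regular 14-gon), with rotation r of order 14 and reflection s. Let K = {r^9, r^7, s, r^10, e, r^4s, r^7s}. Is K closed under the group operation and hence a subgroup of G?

No

r^9 ∈ K but its inverse r^5 ∉ K, so K is not a subgroup.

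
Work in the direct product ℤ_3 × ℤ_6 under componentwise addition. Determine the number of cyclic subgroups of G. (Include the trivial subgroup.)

Each element a generates a cyclic subgroup ⟨a⟩; distinct elements may generate the same one (a cyclic group of order d has φ(d) generators).
Cyclic subgroups by order — order 1: 1; order 2: 1; order 3: 4; order 6: 4.
Total: 10.

10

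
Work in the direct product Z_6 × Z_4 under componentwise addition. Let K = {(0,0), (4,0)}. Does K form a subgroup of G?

(4,0) ∈ K but its inverse (2,0) ∉ K, so K is not a subgroup.

No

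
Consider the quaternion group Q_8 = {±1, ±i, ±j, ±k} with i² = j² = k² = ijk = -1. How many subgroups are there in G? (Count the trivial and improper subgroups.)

|G| = 8, so by Lagrange every subgroup order divides 8. Divisors: 1, 2, 4, 8.
Subgroups by order — order 1: 1; order 2: 1; order 4: 3; order 8: 1.
Total: 1 + 1 + 3 + 1 = 6.

6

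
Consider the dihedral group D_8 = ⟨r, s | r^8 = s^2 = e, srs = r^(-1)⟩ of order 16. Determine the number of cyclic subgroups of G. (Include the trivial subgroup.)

12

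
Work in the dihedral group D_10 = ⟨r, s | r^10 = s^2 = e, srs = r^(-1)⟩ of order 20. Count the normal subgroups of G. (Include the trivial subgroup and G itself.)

G has 22 subgroups. Checking conjugation-invariance by order — order 1: 1/1 normal; order 2: 1/11 normal; order 4: 0/5 normal; order 5: 1/1 normal; order 10: 3/3 normal; order 20: 1/1 normal.
Total normal subgroups: 7.

7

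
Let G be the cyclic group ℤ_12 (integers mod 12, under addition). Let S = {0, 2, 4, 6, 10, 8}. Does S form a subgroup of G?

Yes

|S| = 6 divides |G| = 12, consistent with Lagrange.
S contains the identity, every element's inverse is in S, and S is closed under +: it is a subgroup.
In fact S = ⟨2⟩.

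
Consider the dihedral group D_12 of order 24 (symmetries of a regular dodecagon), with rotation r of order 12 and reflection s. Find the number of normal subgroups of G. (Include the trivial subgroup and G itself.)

9

G has 34 subgroups. Checking conjugation-invariance by order — order 1: 1/1 normal; order 2: 1/13 normal; order 3: 1/1 normal; order 4: 1/7 normal; order 6: 1/5 normal; order 8: 0/3 normal; order 12: 3/3 normal; order 24: 1/1 normal.
Total normal subgroups: 9.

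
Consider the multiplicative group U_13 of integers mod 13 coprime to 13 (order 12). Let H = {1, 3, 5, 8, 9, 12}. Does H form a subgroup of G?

Closure fails: 3 · 5 = 2 ∉ H. So H is not a subgroup.

No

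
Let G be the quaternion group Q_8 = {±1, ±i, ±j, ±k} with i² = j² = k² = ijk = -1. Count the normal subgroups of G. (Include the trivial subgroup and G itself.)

G has 6 subgroups. Checking conjugation-invariance by order — order 1: 1/1 normal; order 2: 1/1 normal; order 4: 3/3 normal; order 8: 1/1 normal.
Total normal subgroups: 6.

6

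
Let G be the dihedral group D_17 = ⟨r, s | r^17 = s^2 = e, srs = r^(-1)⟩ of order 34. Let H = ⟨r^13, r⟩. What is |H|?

17

|⟨r^13⟩| = 17 and |⟨r⟩| = 17, so |H| is a multiple of lcm(17, 17) = 17 and divides |G| = 34.
Closing under the operation: H = {e, r, r^2, r^3, r^4, r^5, r^6, r^7, r^8, r^9, r^10, r^11, r^12, r^13, r^14, r^15, r^16}, so |H| = 17.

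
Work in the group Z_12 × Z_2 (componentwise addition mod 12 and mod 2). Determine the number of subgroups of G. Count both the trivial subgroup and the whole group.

|G| = 24, so by Lagrange every subgroup order divides 24. Divisors: 1, 2, 3, 4, 6, 8, 12, 24.
Subgroups by order — order 1: 1; order 2: 3; order 3: 1; order 4: 3; order 6: 3; order 8: 1; order 12: 3; order 24: 1.
Total: 1 + 3 + 1 + 3 + 3 + 1 + 3 + 1 = 16.

16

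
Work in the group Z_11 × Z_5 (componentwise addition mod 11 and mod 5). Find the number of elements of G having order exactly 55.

An element (a,b) has order lcm(ord(a), ord(b)); count pairs with lcm equal to 55.
Enumerating gives 40 such elements.

40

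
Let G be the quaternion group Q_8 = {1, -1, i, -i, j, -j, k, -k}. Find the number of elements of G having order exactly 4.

The elements of order 4 are: i, -i, j, -j, k, -k.
That's 6.

6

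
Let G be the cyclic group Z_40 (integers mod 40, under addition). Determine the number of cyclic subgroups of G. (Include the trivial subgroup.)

8

Group the elements of G by the cyclic subgroup they generate; each cyclic subgroup of order d accounts for φ(d) elements.
Cyclic subgroups by order — order 1: 1; order 2: 1; order 4: 1; order 5: 1; order 8: 1; order 10: 1; order 20: 1; order 40: 1.
Total: 8.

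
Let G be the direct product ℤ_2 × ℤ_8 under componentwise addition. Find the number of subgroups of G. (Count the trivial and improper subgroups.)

11

|G| = 16, so by Lagrange every subgroup order divides 16. Divisors: 1, 2, 4, 8, 16.
Subgroups by order — order 1: 1; order 2: 3; order 4: 3; order 8: 3; order 16: 1.
Total: 1 + 3 + 3 + 3 + 1 = 11.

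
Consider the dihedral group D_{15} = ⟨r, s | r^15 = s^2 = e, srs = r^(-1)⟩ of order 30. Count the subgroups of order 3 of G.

1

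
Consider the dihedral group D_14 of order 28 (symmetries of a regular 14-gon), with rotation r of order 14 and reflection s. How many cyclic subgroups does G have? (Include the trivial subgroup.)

Each element a generates a cyclic subgroup ⟨a⟩; distinct elements may generate the same one (a cyclic group of order d has φ(d) generators).
Cyclic subgroups by order — order 1: 1; order 2: 15; order 7: 1; order 14: 1.
Total: 18.

18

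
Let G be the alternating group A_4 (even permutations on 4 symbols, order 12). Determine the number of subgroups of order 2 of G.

3

|G| = 12 and 2 | 12, so subgroups of order 2 are possible by Lagrange.
The subgroups of order 2 are: {e, (1 2)(3 4)}; {e, (1 3)(2 4)}; {e, (1 4)(2 3)}.
So G has 3 subgroups of order 2.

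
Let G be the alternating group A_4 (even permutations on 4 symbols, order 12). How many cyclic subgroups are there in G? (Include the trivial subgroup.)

8

Each element a generates a cyclic subgroup ⟨a⟩; distinct elements may generate the same one (a cyclic group of order d has φ(d) generators).
Cyclic subgroups by order — order 1: 1; order 2: 3; order 3: 4.
Total: 8.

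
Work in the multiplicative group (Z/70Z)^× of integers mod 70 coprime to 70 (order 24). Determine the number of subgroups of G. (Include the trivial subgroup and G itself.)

|G| = 24, so by Lagrange every subgroup order divides 24. Divisors: 1, 2, 3, 4, 6, 8, 12, 24.
Subgroups by order — order 1: 1; order 2: 3; order 3: 1; order 4: 3; order 6: 3; order 8: 1; order 12: 3; order 24: 1.
Total: 1 + 3 + 1 + 3 + 3 + 1 + 3 + 1 = 16.

16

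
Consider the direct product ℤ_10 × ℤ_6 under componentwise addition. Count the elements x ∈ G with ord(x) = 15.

An element (a,b) has order lcm(ord(a), ord(b)); count pairs with lcm equal to 15.
Enumerating gives 8 such elements.

8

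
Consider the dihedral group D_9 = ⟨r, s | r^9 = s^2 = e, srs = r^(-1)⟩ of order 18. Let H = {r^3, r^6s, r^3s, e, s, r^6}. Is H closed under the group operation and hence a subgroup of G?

|H| = 6 divides |G| = 18, consistent with Lagrange.
H contains the identity, every element's inverse is in H, and H is closed under ·: it is a subgroup.

Yes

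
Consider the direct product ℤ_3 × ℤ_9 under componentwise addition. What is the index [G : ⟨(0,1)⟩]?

|⟨(0,1)⟩| = 9 and |G| = 27.
By Lagrange, [G : H] = |G|/|H| = 27/9 = 3.

3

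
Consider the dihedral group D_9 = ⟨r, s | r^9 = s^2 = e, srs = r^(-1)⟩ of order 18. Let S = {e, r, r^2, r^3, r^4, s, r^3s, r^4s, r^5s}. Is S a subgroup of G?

No

r^4 ∈ S but its inverse r^5 ∉ S, so S is not a subgroup.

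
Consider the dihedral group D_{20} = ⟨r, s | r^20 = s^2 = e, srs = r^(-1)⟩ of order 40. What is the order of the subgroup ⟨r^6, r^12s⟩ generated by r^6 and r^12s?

|⟨r^6⟩| = 10 and |⟨r^12s⟩| = 2, so |H| is a multiple of lcm(10, 2) = 10 and divides |G| = 40.
Closing under the operation: H = {e, r^2, r^4, r^6, r^8, r^10, r^12, r^14, r^16, r^18, s, r^2s, r^4s, r^6s, r^8s, r^10s, r^12s, r^14s, r^16s, r^18s}, so |H| = 20.

20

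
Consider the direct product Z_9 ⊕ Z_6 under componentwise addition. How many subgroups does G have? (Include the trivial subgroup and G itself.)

20

|G| = 54, so by Lagrange every subgroup order divides 54. Divisors: 1, 2, 3, 6, 9, 18, 27, 54.
Subgroups by order — order 1: 1; order 2: 1; order 3: 4; order 6: 4; order 9: 4; order 18: 4; order 27: 1; order 54: 1.
Total: 1 + 1 + 4 + 4 + 4 + 4 + 1 + 1 = 20.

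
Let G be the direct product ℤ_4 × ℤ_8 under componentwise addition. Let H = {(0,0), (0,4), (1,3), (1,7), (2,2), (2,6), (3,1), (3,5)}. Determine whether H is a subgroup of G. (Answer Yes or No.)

|H| = 8 divides |G| = 32, consistent with Lagrange.
H contains the identity, every element's inverse is in H, and H is closed under +: it is a subgroup.
In fact H = ⟨(3,1)⟩.

Yes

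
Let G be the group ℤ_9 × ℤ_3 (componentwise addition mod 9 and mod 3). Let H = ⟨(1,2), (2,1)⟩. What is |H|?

|⟨(1,2)⟩| = 9 and |⟨(2,1)⟩| = 9, so |H| is a multiple of lcm(9, 9) = 9 and divides |G| = 27.
Closing under the operation: H = {(0,0), (1,2), (2,1), (3,0), (4,2), (5,1), (6,0), (7,2), (8,1)}, so |H| = 9.

9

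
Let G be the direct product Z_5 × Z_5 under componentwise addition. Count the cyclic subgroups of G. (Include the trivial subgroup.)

7

Group the elements of G by the cyclic subgroup they generate; each cyclic subgroup of order d accounts for φ(d) elements.
Cyclic subgroups by order — order 1: 1; order 5: 6.
Total: 7.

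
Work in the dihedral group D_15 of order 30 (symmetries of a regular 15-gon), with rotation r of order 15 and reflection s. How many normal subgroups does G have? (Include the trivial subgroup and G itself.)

G has 28 subgroups. Checking conjugation-invariance by order — order 1: 1/1 normal; order 2: 0/15 normal; order 3: 1/1 normal; order 5: 1/1 normal; order 6: 0/5 normal; order 10: 0/3 normal; order 15: 1/1 normal; order 30: 1/1 normal.
Total normal subgroups: 5.

5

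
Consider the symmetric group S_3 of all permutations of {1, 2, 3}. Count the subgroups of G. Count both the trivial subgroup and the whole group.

6

|G| = 6, so by Lagrange every subgroup order divides 6. Divisors: 1, 2, 3, 6.
Subgroups by order — order 1: 1; order 2: 3; order 3: 1; order 6: 1.
Total: 1 + 3 + 1 + 1 = 6.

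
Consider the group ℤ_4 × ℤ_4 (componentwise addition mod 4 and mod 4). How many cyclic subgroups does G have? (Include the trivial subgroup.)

A cyclic subgroup of order d is generated by each of its φ(d) elements of order d, so the cyclic subgroups of order d number (#elements of order d)/φ(d).
Cyclic subgroups by order — order 1: 1; order 2: 3; order 4: 6.
Total: 10.

10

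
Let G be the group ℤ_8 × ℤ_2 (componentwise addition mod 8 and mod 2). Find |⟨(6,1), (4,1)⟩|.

8

|⟨(6,1)⟩| = 4 and |⟨(4,1)⟩| = 2, so |H| is a multiple of lcm(4, 2) = 4 and divides |G| = 16.
Closing under the operation: H = {(0,0), (0,1), (2,0), (2,1), (4,0), (4,1), (6,0), (6,1)}, so |H| = 8.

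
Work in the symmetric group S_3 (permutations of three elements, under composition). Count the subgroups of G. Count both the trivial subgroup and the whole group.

6

|G| = 6, so by Lagrange every subgroup order divides 6. Divisors: 1, 2, 3, 6.
Subgroups by order — order 1: 1; order 2: 3; order 3: 1; order 6: 1.
Total: 1 + 3 + 1 + 1 = 6.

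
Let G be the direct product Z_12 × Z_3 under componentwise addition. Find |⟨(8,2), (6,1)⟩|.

18

|⟨(8,2)⟩| = 3 and |⟨(6,1)⟩| = 6, so |H| is a multiple of lcm(3, 6) = 6 and divides |G| = 36.
Closing under the operation: H = {(0,0), (0,1), (0,2), (2,0), (2,1), (2,2), (4,0), (4,1), (4,2), (6,0), (6,1), (6,2), (8,0), (8,1), (8,2), (10,0), (10,1), (10,2)}, so |H| = 18.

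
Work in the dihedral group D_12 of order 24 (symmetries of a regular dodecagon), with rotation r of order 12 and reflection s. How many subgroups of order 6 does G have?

|G| = 24 and 6 | 24, so subgroups of order 6 are possible by Lagrange.
The subgroups of order 6 are: {e, r^2, r^4, r^6, r^8, r^10}; {e, r^4, r^8, r^2s, r^6s, r^10s}; {e, r^4, r^8, r^3s, r^7s, r^11s}; {e, r^4, r^8, s, r^4s, r^8s}; … (5 in all).
So G has 5 subgroups of order 6.

5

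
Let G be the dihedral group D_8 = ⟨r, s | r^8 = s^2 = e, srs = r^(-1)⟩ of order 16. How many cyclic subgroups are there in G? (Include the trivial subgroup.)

12

Group the elements of G by the cyclic subgroup they generate; each cyclic subgroup of order d accounts for φ(d) elements.
Cyclic subgroups by order — order 1: 1; order 2: 9; order 4: 1; order 8: 1.
Total: 12.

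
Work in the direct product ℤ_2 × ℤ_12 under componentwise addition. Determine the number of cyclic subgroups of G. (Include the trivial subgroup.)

12

Group the elements of G by the cyclic subgroup they generate; each cyclic subgroup of order d accounts for φ(d) elements.
Cyclic subgroups by order — order 1: 1; order 2: 3; order 3: 1; order 4: 2; order 6: 3; order 12: 2.
Total: 12.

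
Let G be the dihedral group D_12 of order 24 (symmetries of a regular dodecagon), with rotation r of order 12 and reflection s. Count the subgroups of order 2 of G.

13

|G| = 24 and 2 | 24, so subgroups of order 2 are possible by Lagrange.
The subgroups of order 2 are: {e, r^10s}; {e, r^11s}; {e, r^2s}; {e, r^3s}; … (13 in all).
So G has 13 subgroups of order 2.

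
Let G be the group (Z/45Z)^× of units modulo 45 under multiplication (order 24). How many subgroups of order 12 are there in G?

3

|G| = 24 and 12 | 24, so subgroups of order 12 are possible by Lagrange.
The subgroups of order 12 are: {1, 4, 11, 14, 16, 19, 26, 29, 31, 34, 41, 44}; {1, 4, 7, 13, 16, 19, 22, 28, 31, 34, 37, 43}; {1, 2, 4, 8, 16, 17, 19, 23, 31, 32, 34, 38}.
So G has 3 subgroups of order 12.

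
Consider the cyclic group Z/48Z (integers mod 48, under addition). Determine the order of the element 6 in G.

8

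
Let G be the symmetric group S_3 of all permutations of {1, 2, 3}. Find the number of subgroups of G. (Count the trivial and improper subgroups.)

|G| = 6, so by Lagrange every subgroup order divides 6. Divisors: 1, 2, 3, 6.
Subgroups by order — order 1: 1; order 2: 3; order 3: 1; order 6: 1.
Total: 1 + 3 + 1 + 1 = 6.

6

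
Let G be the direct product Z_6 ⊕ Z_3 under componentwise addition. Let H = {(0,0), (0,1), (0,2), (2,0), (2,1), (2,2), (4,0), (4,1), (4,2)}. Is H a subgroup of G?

|H| = 9 divides |G| = 18, consistent with Lagrange.
H contains the identity, every element's inverse is in H, and H is closed under +: it is a subgroup.

Yes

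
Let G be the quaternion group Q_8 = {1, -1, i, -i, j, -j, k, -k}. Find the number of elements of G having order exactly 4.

The elements of order 4 are: i, -i, j, -j, k, -k.
That's 6.

6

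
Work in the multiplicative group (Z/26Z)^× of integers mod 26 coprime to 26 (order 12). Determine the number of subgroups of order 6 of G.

|G| = 12 and 6 | 12, so subgroups of order 6 are possible by Lagrange.
The subgroups of order 6 are: {1, 3, 9, 17, 23, 25}.
So G has 1 subgroup of order 6.

1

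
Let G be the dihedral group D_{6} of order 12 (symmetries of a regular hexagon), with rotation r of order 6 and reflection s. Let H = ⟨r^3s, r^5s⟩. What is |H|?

|⟨r^3s⟩| = 2 and |⟨r^5s⟩| = 2, so |H| is a multiple of lcm(2, 2) = 2 and divides |G| = 12.
Closing under the operation: H = {e, r^2, r^4, rs, r^3s, r^5s}, so |H| = 6.

6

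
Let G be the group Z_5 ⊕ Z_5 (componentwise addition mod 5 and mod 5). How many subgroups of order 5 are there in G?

6

|G| = 25 and 5 | 25, so subgroups of order 5 are possible by Lagrange.
The subgroups of order 5 are: {(0,0), (0,1), (0,2), (0,3), (0,4)}; {(0,0), (1,0), (2,0), (3,0), (4,0)}; {(0,0), (1,1), (2,2), (3,3), (4,4)}; {(0,0), (1,2), (2,4), (3,1), (4,3)}; … (6 in all).
So G has 6 subgroups of order 5.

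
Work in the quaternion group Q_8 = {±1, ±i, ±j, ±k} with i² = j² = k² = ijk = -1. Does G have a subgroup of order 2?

Yes

2 | 8. A subgroup of order 2 is {1, -1}.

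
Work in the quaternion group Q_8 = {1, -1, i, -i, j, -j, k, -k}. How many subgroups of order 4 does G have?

3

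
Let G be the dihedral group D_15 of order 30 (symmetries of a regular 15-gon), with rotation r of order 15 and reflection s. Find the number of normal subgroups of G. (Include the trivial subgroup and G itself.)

G has 28 subgroups. Checking conjugation-invariance by order — order 1: 1/1 normal; order 2: 0/15 normal; order 3: 1/1 normal; order 5: 1/1 normal; order 6: 0/5 normal; order 10: 0/3 normal; order 15: 1/1 normal; order 30: 1/1 normal.
Total normal subgroups: 5.

5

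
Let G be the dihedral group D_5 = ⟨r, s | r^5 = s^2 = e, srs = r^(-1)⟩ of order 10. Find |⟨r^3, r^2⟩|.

|⟨r^3⟩| = 5 and |⟨r^2⟩| = 5, so |H| is a multiple of lcm(5, 5) = 5 and divides |G| = 10.
Closing under the operation: H = {e, r, r^2, r^3, r^4}, so |H| = 5.

5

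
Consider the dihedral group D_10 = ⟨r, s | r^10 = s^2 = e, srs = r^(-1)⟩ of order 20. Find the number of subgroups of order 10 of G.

3

|G| = 20 and 10 | 20, so subgroups of order 10 are possible by Lagrange.
The subgroups of order 10 are: {e, r, r^2, r^3, r^4, r^5, r^6, r^7, r^8, r^9}; {e, r^2, r^4, r^6, r^8, s, r^2s, r^4s, r^6s, r^8s}; {e, r^2, r^4, r^6, r^8, rs, r^3s, r^5s, r^7s, r^9s}.
So G has 3 subgroups of order 10.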